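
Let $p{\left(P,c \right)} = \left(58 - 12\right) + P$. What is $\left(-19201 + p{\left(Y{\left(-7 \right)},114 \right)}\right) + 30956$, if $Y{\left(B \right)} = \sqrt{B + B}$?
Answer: $11801 + i \sqrt{14} \approx 11801.0 + 3.7417 i$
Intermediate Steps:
$Y{\left(B \right)} = \sqrt{2} \sqrt{B}$ ($Y{\left(B \right)} = \sqrt{2 B} = \sqrt{2} \sqrt{B}$)
$p{\left(P,c \right)} = 46 + P$
$\left(-19201 + p{\left(Y{\left(-7 \right)},114 \right)}\right) + 30956 = \left(-19201 + \left(46 + \sqrt{2} \sqrt{-7}\right)\right) + 30956 = \left(-19201 + \left(46 + \sqrt{2} i \sqrt{7}\right)\right) + 30956 = \left(-19201 + \left(46 + i \sqrt{14}\right)\right) + 30956 = \left(-19155 + i \sqrt{14}\right) + 30956 = 11801 + i \sqrt{14}$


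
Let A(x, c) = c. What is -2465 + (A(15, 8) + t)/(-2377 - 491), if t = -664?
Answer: -1767241/717 ≈ -2464.8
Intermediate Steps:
-2465 + (A(15, 8) + t)/(-2377 - 491) = -2465 + (8 - 664)/(-2377 - 491) = -2465 - 656/(-2868) = -2465 - 656*(-1/2868) = -2465 + 164/717 = -1767241/717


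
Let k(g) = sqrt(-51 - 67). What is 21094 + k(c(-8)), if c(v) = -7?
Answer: 21094 + I*sqrt(118) ≈ 21094.0 + 10.863*I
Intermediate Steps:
k(g) = I*sqrt(118) (k(g) = sqrt(-118) = I*sqrt(118))
21094 + k(c(-8)) = 21094 + I*sqrt(118)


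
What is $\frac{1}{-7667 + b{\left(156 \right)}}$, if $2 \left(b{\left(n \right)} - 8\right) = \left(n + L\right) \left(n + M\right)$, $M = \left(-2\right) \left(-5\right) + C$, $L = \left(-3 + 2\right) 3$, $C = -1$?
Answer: $\frac{2}{9927} \approx 0.00020147$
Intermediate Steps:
$L = -3$ ($L = \left(-1\right) 3 = -3$)
$M = 9$ ($M = \left(-2\right) \left(-5\right) - 1 = 10 - 1 = 9$)
$b{\left(n \right)} = 8 + \frac{\left(-3 + n\right) \left(9 + n\right)}{2}$ ($b{\left(n \right)} = 8 + \frac{\left(n - 3\right) \left(n + 9\right)}{2} = 8 + \frac{\left(-3 + n\right) \left(9 + n\right)}{2}$)
$\frac{1}{-7667 + b{\left(156 \right)}} = \frac{1}{-7667 + \left(- \frac{11}{2} + \frac{156^{2}}{2} + 3 \cdot 156\right)} = \frac{1}{-7667 + \left(- \frac{11}{2} + \frac{1}{2} \cdot 24336 + 468\right)} = \frac{1}{-7667 + \left(- \frac{11}{2} + 12168 + 468\right)} = \frac{1}{-7667 + \frac{25261}{2}} = \frac{1}{\frac{9927}{2}} = \frac{2}{9927}$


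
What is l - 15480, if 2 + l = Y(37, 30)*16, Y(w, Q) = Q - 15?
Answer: -15242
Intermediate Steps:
Y(w, Q) = -15 + Q
l = 238 (l = -2 + (-15 + 30)*16 = -2 + 15*16 = -2 + 240 = 238)
l - 15480 = 238 - 15480 = -15242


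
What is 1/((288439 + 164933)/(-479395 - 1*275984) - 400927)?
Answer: -251793/100950763235 ≈ -2.4942e-6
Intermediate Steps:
1/((288439 + 164933)/(-479395 - 1*275984) - 400927) = 1/(453372/(-479395 - 275984) - 400927) = 1/(453372/(-755379) - 400927) = 1/(453372*(-1/755379) - 400927) = 1/(-151124/251793 - 400927) = 1/(-100950763235/251793) = -251793/100950763235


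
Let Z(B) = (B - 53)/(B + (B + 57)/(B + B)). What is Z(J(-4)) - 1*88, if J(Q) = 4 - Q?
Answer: -17704/193 ≈ -91.731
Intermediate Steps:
Z(B) = (-53 + B)/(B + (57 + B)/(2*B)) (Z(B) = (-53 + B)/(B + (57 + B)/((2*B))) = (-53 + B)/(B + (57 + B)*(1/(2*B))) = (-53 + B)/(B + (57 + B)/(2*B)))
Z(J(-4)) - 1*88 = 2*(4 - 1*(-4))*(-53 + (4 - 1*(-4)))/(57 + (4 - 1*(-4)) + 2*(4 - 1*(-4))²) - 1*88 = 2*(4 + 4)*(-53 + (4 + 4))/(57 + (4 + 4) + 2*(4 + 4)²) - 88 = 2*8*(-53 + 8)/(57 + 8 + 2*8²) - 88 = 2*8*(-45)/(57 + 8 + 2*64) - 88 = 2*8*(-45)/(57 + 8 + 128) - 88 = 2*8*(-45)/193 - 88 = 2*8*(1/193)*(-45) - 88 = -720/193 - 88 = -17704/193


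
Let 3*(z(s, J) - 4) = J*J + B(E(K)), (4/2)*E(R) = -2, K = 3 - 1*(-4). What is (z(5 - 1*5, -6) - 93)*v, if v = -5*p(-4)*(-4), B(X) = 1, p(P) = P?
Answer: 18400/3 ≈ 6133.3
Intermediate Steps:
K = 7 (K = 3 + 4 = 7)
E(R) = -1 (E(R) = (½)*(-2) = -1)
v = -80 (v = -5*(-4)*(-4) = 20*(-4) = -80)
z(s, J) = 13/3 + J²/3 (z(s, J) = 4 + (J*J + 1)/3 = 4 + (J² + 1)/3 = 4 + (1 + J²)/3 = 4 + (⅓ + J²/3) = 13/3 + J²/3)
(z(5 - 1*5, -6) - 93)*v = ((13/3 + (⅓)*(-6)²) - 93)*(-80) = ((13/3 + (⅓)*36) - 93)*(-80) = ((13/3 + 12) - 93)*(-80) = (49/3 - 93)*(-80) = -230/3*(-80) = 18400/3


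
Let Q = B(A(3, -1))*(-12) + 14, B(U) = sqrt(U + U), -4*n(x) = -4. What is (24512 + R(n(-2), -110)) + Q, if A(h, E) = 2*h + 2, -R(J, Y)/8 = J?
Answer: 24470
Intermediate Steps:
n(x) = 1 (n(x) = -1/4*(-4) = 1)
R(J, Y) = -8*J
A(h, E) = 2 + 2*h
B(U) = sqrt(2)*sqrt(U) (B(U) = sqrt(2*U) = sqrt(2)*sqrt(U))
Q = -34 (Q = (sqrt(2)*sqrt(2 + 2*3))*(-12) + 14 = (sqrt(2)*sqrt(2 + 6))*(-12) + 14 = (sqrt(2)*sqrt(8))*(-12) + 14 = (sqrt(2)*(2*sqrt(2)))*(-12) + 14 = 4*(-12) + 14 = -48 + 14 = -34)
(24512 + R(n(-2), -110)) + Q = (24512 - 8*1) - 34 = (24512 - 8) - 34 = 24504 - 34 = 24470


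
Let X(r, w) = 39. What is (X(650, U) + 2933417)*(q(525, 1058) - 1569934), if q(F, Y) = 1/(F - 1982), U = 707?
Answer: -6709969181377584/1457 ≈ -4.6053e+12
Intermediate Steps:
q(F, Y) = 1/(-1982 + F)
(X(650, U) + 2933417)*(q(525, 1058) - 1569934) = (39 + 2933417)*(1/(-1982 + 525) - 1569934) = 2933456*(1/(-1457) - 1569934) = 2933456*(-1/1457 - 1569934) = 2933456*(-2287393839/1457) = -6709969181377584/1457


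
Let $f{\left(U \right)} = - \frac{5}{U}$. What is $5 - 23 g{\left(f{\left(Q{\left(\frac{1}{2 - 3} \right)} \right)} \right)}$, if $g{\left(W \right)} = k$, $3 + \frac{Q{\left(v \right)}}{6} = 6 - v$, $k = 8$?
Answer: $-179$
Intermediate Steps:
$Q{\left(v \right)} = 18 - 6 v$ ($Q{\left(v \right)} = -18 + 6 \left(6 - v\right) = -18 - \left(-36 + 6 v\right) = 18 - 6 v$)
$g{\left(W \right)} = 8$
$5 - 23 g{\left(f{\left(Q{\left(\frac{1}{2 - 3} \right)} \right)} \right)} = 5 - 184 = -179$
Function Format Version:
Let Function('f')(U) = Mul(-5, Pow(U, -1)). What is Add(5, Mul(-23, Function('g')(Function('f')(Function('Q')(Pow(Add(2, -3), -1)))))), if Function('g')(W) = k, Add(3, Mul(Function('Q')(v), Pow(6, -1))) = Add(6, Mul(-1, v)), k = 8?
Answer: -179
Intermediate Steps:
Function('Q')(v) = Add(18, Mul(-6, v)) (Function('Q')(v) = Add(-18, Mul(6, Add(6, Mul(-1, v)))) = Add(-18, Add(36, Mul(-6, v))) = Add(18, Mul(-6, v)))
Function('g')(W) = 8
Add(5, Mul(-23, Function('g')(Function('f')(Function('Q')(Pow(Add(2, -3), -1)))))) = Add(5, Mul(-23, 8)) = Add(5, -184) = -179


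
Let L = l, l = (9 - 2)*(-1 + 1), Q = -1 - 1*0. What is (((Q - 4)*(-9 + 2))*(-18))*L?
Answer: 0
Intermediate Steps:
Q = -1 (Q = -1 + 0 = -1)
l = 0 (l = 7*0 = 0)
L = 0
(((Q - 4)*(-9 + 2))*(-18))*L = (((-1 - 4)*(-9 + 2))*(-18))*0 = (-5*(-7)*(-18))*0 = (35*(-18))*0 = -630*0 = 0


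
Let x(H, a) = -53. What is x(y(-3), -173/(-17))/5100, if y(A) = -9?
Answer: -53/5100 ≈ -0.010392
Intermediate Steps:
x(y(-3), -173/(-17))/5100 = -53/5100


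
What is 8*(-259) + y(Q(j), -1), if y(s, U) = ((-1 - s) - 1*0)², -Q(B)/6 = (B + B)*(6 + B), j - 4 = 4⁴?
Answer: 688765544489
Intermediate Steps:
j = 260 (j = 4 + 4⁴ = 4 + 256 = 260)
Q(B) = -12*B*(6 + B) (Q(B) = -6*(B + B)*(6 + B) = -6*2*B*(6 + B) = -12*B*(6 + B))
y(s, U) = (-1 - s)² (y(s, U) = ((-1 - s) + 0)² = (-1 - s)²)
8*(-259) + y(Q(j), -1) = 8*(-259) + (1 - 12*260*(6 + 260))² = -2072 + (1 - 12*260*266)² = -2072 + (1 - 829920)² = -2072 + (-829919)² = -2072 + 688765546561 = 688765544489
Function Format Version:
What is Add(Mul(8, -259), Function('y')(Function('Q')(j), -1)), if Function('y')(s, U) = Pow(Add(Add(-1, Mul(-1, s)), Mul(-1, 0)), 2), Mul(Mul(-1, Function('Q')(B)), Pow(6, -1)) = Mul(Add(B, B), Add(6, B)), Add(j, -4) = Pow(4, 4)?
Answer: 688765544489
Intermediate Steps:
j = 260 (j = Add(4, Pow(4, 4)) = Add(4, 256) = 260)
Function('Q')(B) = Mul(-12, B, Add(6, B)) (Function('Q')(B) = Mul(-6, Mul(Add(B, B), Add(6, B))) = Mul(-6, Mul(Mul(2, B), Add(6, B))) = Mul(-6, Mul(2, B, Add(6, B))) = Mul(-12, B, Add(6, B)))
Function('y')(s, U) = Pow(Add(-1, Mul(-1, s)), 2) (Function('y')(s, U) = Pow(Add(Add(-1, Mul(-1, s)), 0), 2) = Pow(Add(-1, Mul(-1, s)), 2))
Add(Mul(8, -259), Function('y')(Function('Q')(j), -1)) = Add(Mul(8, -259), Pow(Add(1, Mul(-12, 260, Add(6, 260))), 2)) = Add(-2072, Pow(Add(1, Mul(-12, 260, 266)), 2)) = Add(-2072, Pow(Add(1, -829920), 2)) = Add(-2072, Pow(-829919, 2)) = Add(-2072, 688765546561) = 688765544489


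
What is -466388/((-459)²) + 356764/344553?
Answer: -28510662760/24196923531 ≈ -1.1783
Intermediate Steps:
-466388/((-459)²) + 356764/344553 = -466388/210681 + 356764*(1/344553) = -466388*1/210681 + 356764/344553 = -466388/210681 + 356764/344553 = -28510662760/24196923531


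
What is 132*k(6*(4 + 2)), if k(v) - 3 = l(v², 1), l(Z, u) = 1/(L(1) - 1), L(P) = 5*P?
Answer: 429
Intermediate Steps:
l(Z, u) = ¼ (l(Z, u) = 1/(5*1 - 1) = 1/(5 - 1) = 1/4 = ¼)
k(v) = 13/4 (k(v) = 3 + ¼ = 13/4)
132*k(6*(4 + 2)) = 132*(13/4) = 429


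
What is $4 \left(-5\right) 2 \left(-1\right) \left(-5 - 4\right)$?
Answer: $-360$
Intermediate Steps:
$4 \left(-5\right) 2 \left(-1\right) \left(-5 - 4\right) = 4 \left(\left(-10\right) \left(-1\right)\right) \left(-9\right) = 4 \cdot 10 \left(-9\right) = 40 \left(-9\right) = -360$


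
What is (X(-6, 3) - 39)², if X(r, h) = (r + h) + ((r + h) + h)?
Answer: 1764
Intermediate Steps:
X(r, h) = 2*r + 3*h (X(r, h) = (h + r) + ((h + r) + h) = (h + r) + (r + 2*h) = 2*r + 3*h)
(X(-6, 3) - 39)² = ((2*(-6) + 3*3) - 39)² = ((-12 + 9) - 39)² = (-3 - 39)² = (-42)² = 1764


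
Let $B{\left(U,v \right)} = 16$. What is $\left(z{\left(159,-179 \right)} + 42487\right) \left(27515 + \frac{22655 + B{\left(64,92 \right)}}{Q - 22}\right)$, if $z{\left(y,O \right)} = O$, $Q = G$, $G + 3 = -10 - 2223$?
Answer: $\frac{1313794533646}{1129} \approx 1.1637 \cdot 10^{9}$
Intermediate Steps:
$G = -2236$ ($G = -3 - 2233 = -2236$)
$Q = -2236$
$\left(z{\left(159,-179 \right)} + 42487\right) \left(27515 + \frac{22655 + B{\left(64,92 \right)}}{Q - 22}\right) = \left(-179 + 42487\right) \left(27515 + \frac{22655 + 16}{-2236 - 22}\right) = 42308 \left(27515 + \frac{22671}{-2236 + \left(-2135 + 2113\right)}\right) = 42308 \left(27515 + \frac{22671}{-2236 - 22}\right) = 42308 \left(27515 + \frac{22671}{-2258}\right) = 42308 \left(27515 + 22671 \left(- \frac{1}{2258}\right)\right) = 42308 \left(27515 - \frac{22671}{2258}\right) = 42308 \cdot \frac{62106199}{2258} = \frac{1313794533646}{1129}$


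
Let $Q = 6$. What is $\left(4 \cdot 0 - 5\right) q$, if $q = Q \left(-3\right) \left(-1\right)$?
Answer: $-90$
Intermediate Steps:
$q = 18$ ($q = 6 \left(-3\right) \left(-1\right) = \left(-18\right) \left(-1\right) = 18$)
$\left(4 \cdot 0 - 5\right) q = \left(4 \cdot 0 - 5\right) 18 = \left(0 - 5\right) 18 = \left(-5\right) 18 = -90$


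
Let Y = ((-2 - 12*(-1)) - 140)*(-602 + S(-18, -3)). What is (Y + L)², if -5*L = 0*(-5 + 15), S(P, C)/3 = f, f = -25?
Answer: 7745760100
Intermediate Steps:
S(P, C) = -75 (S(P, C) = 3*(-25) = -75)
L = 0 (L = -0*(-5 + 15) = -0*10 = -⅕*0 = 0)
Y = 88010 (Y = ((-2 - 12*(-1)) - 140)*(-602 - 75) = ((-2 + 12) - 140)*(-677) = (10 - 140)*(-677) = -130*(-677) = 88010)
(Y + L)² = (88010 + 0)² = 88010² = 7745760100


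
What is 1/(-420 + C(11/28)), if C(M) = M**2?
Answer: -784/329159 ≈ -0.0023818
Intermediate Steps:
1/(-420 + C(11/28)) = 1/(-420 + (11/28)**2) = 1/(-420 + 121/784) = 1/(-329159/784) = -784/329159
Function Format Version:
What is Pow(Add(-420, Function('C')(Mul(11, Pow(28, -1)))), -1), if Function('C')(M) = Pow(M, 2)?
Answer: Rational(-784, 329159) ≈ -0.0023818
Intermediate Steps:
Pow(Add(-420, Function('C')(Mul(11, Pow(28, -1)))), -1) = Pow(Add(-420, Pow(Mul(11, Pow(28, -1)), 2)), -1) = Pow(Add(-420, Pow(Mul(11, Rational(1, 28)), 2)), -1) = Pow(Add(-420, Pow(Rational(11, 28), 2)), -1) = Pow(Add(-420, Rational(121, 784)), -1) = Pow(Rational(-329159, 784), -1) = Rational(-784, 329159)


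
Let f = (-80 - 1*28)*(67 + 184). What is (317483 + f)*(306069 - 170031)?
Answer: 39502034250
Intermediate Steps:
f = -27108 (f = (-80 - 28)*251 = -108*251 = -27108)
(317483 + f)*(306069 - 170031) = (317483 - 27108)*(306069 - 170031) = 290375*136038 = 39502034250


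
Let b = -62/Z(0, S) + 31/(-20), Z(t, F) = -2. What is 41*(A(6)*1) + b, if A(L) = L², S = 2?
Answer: 30109/20 ≈ 1505.4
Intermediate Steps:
b = 589/20 (b = -62/(-2) + 31/(-20) = -62*(-½) + 31*(-1/20) = 31 - 31/20 = 589/20 ≈ 29.450)
41*(A(6)*1) + b = 41*(6²*1) + 589/20 = 41*(36*1) + 589/20 = 41*36 + 589/20 = 1476 + 589/20 = 30109/20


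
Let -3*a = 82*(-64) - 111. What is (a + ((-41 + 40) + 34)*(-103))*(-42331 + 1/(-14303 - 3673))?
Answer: 1840718835883/26964 ≈ 6.8266e+7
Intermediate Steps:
a = 5359/3 (a = -(82*(-64) - 111)/3 = -(-5248 - 111)/3 = -1/3*(-5359) = 5359/3 ≈ 1786.3)
(a + ((-41 + 40) + 34)*(-103))*(-42331 + 1/(-14303 - 3673)) = (5359/3 + ((-41 + 40) + 34)*(-103))*(-42331 + 1/(-14303 - 3673)) = (5359/3 + (-1 + 34)*(-103))*(-42331 + 1/(-17976)) = (5359/3 + 33*(-103))*(-42331 - 1/17976) = (5359/3 - 3399)*(-760942057/17976) = -4838/3*(-760942057/17976) = 1840718835883/26964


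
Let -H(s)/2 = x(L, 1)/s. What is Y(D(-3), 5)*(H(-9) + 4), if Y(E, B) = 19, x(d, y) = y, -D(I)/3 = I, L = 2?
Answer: 722/9 ≈ 80.222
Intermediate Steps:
D(I) = -3*I
H(s) = -2/s
Y(D(-3), 5)*(H(-9) + 4) = 19*(-2/(-9) + 4) = 19*(-2*(-1/9) + 4) = 19*(2/9 + 4) = 19*(38/9) = 722/9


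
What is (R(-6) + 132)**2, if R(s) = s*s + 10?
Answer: 31684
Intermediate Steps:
R(s) = 10 + s**2 (R(s) = s**2 + 10 = 10 + s**2)
(R(-6) + 132)**2 = ((10 + (-6)**2) + 132)**2 = ((10 + 36) + 132)**2 = (46 + 132)**2 = 178**2 = 31684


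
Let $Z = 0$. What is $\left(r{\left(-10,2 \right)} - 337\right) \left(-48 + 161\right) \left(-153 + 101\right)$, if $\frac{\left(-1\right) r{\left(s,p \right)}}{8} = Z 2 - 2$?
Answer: $1886196$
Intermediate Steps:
$r{\left(s,p \right)} = 16$ ($r{\left(s,p \right)} = - 8 \left(0 \cdot 2 - 2\right) = - 8 \left(0 - 2\right) = \left(-8\right) \left(-2\right) = 16$)
$\left(r{\left(-10,2 \right)} - 337\right) \left(-48 + 161\right) \left(-153 + 101\right) = \left(16 - 337\right) \left(-48 + 161\right) \left(-153 + 101\right) = - 321 \cdot 113 \left(-52\right) = \left(-321\right) \left(-5876\right) = 1886196$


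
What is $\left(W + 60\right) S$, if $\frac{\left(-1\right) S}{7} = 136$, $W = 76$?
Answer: $-129472$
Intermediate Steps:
$S = -952$ ($S = \left(-7\right) 136 = -952$)
$\left(W + 60\right) S = \left(76 + 60\right) \left(-952\right) = 136 \left(-952\right) = -129472$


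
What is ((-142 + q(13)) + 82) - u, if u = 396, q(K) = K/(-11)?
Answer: -5029/11 ≈ -457.18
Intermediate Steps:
q(K) = -K/11 (q(K) = K*(-1/11) = -K/11)
((-142 + q(13)) + 82) - u = ((-142 - 1/11*13) + 82) - 1*396 = ((-142 - 13/11) + 82) - 396 = (-1575/11 + 82) - 396 = -673/11 - 396 = -5029/11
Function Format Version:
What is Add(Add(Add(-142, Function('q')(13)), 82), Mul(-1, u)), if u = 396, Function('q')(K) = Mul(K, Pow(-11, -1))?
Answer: Rational(-5029, 11) ≈ -457.18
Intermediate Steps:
Function('q')(K) = Mul(Rational(-1, 11), K) (Function('q')(K) = Mul(K, Rational(-1, 11)) = Mul(Rational(-1, 11), K))
Add(Add(Add(-142, Function('q')(13)), 82), Mul(-1, u)) = Add(Add(Add(-142, Mul(Rational(-1, 11), 13)), 82), Mul(-1, 396)) = Add(Add(Add(-142, Rational(-13, 11)), 82), -396) = Add(Add(Rational(-1575, 11), 82), -396) = Add(Rational(-673, 11), -396) = Rational(-5029, 11)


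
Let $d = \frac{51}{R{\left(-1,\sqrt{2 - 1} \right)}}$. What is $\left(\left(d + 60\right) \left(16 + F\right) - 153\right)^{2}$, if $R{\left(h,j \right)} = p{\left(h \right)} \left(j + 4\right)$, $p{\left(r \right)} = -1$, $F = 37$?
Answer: $\frac{154554624}{25} \approx 6.1822 \cdot 10^{6}$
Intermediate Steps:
$R{\left(h,j \right)} = -4 - j$ ($R{\left(h,j \right)} = - (j + 4) = - (4 + j) = -4 - j$)
$d = - \frac{51}{5}$ ($d = \frac{51}{-4 - \sqrt{2 - 1}} = \frac{51}{-4 - \sqrt{1}} = \frac{51}{-4 - 1} = \frac{51}{-5} = 51 \left(- \frac{1}{5}\right) = - \frac{51}{5} \approx -10.2$)
$\left(\left(d + 60\right) \left(16 + F\right) - 153\right)^{2} = \left(\left(- \frac{51}{5} + 60\right) \left(16 + 37\right) - 153\right)^{2} = \left(\frac{249}{5} \cdot 53 - 153\right)^{2} = \left(\frac{13197}{5} - 153\right)^{2} = \left(\frac{12432}{5}\right)^{2} = \frac{154554624}{25}$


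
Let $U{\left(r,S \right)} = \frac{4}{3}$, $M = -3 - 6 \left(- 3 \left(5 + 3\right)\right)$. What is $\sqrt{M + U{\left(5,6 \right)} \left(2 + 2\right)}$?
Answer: $\frac{\sqrt{1317}}{3} \approx 12.097$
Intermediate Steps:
$M = 141$ ($M = -3 - 6 \left(\left(-3\right) 8\right) = -3 - -144 = -3 + 144 = 141$)
$U{\left(r,S \right)} = \frac{4}{3}$ ($U{\left(r,S \right)} = 4 \cdot \frac{1}{3} = \frac{4}{3}$)
$\sqrt{M + U{\left(5,6 \right)} \left(2 + 2\right)} = \sqrt{141 + \frac{4 \left(2 + 2\right)}{3}} = \sqrt{141 + \frac{4}{3} \cdot 4} = \sqrt{141 + \frac{16}{3}} = \sqrt{\frac{439}{3}} = \frac{\sqrt{1317}}{3}$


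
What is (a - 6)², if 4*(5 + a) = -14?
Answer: 841/4 ≈ 210.25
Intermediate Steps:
a = -17/2 (a = -5 + (¼)*(-14) = -5 - 7/2 = -17/2 ≈ -8.5000)
(a - 6)² = (-17/2 - 6)² = (-29/2)² = 841/4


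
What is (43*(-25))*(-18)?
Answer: 19350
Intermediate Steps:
(43*(-25))*(-18) = -1075*(-18) = 19350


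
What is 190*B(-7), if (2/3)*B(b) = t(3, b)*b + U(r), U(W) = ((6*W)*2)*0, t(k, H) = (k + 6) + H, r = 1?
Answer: -3990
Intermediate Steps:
t(k, H) = 6 + H + k (t(k, H) = (6 + k) + H = 6 + H + k)
U(W) = 0 (U(W) = (12*W)*0 = 0)
B(b) = 3*b*(9 + b)/2 (B(b) = 3*((6 + b + 3)*b + 0)/2 = 3*((9 + b)*b + 0)/2 = 3*(b*(9 + b) + 0)/2 = 3*(b*(9 + b))/2 = 3*b*(9 + b)/2)
190*B(-7) = 190*((3/2)*(-7)*(9 - 7)) = 190*((3/2)*(-7)*2) = 190*(-21) = -3990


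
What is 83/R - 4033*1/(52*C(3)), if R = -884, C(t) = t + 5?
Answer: -5325/544 ≈ -9.7886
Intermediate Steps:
C(t) = 5 + t
83/R - 4033*1/(52*C(3)) = 83/(-884) - 4033*1/(52*(5 + 3)) = 83*(-1/884) - 4033/((8*4)*13) = -83/884 - 4033/(32*13) = -83/884 - 4033/416 = -5325/544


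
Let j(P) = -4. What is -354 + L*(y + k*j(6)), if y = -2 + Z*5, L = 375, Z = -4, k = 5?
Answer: -16104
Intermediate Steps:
y = -22 (y = -2 - 4*5 = -2 - 20 = -22)
-354 + L*(y + k*j(6)) = -354 + 375*(-22 + 5*(-4)) = -354 + 375*(-22 - 20) = -354 + 375*(-42) = -354 - 15750 = -16104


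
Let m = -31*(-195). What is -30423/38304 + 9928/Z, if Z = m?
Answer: 7273151/8575840 ≈ 0.84810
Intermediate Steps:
m = 6045
Z = 6045
-30423/38304 + 9928/Z = -30423/38304 + 9928/6045 = -30423*1/38304 + 9928*(1/6045) = -10141/12768 + 9928/6045 = 7273151/8575840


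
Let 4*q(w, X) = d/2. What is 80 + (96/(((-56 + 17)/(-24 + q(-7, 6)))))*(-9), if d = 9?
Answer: -5548/13 ≈ -426.77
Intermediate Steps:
q(w, X) = 9/8 (q(w, X) = (9/2)/4 = (9*(½))/4 = (¼)*(9/2) = 9/8)
80 + (96/(((-56 + 17)/(-24 + q(-7, 6)))))*(-9) = 80 + (96/(((-56 + 17)/(-24 + 9/8))))*(-9) = 80 + (96/((-39/(-183/8))))*(-9) = 80 + (96/((-39*(-8/183))))*(-9) = 80 + (96/(104/61))*(-9) = 80 + (96*(61/104))*(-9) = 80 + (732/13)*(-9) = 80 - 6588/13 = -5548/13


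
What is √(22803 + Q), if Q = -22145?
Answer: √658 ≈ 25.652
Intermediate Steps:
√(22803 + Q) = √(22803 - 22145) = √658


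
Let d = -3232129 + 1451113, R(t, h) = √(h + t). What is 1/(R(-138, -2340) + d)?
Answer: -296836/528669665789 - I*√2478/3172017994734 ≈ -5.6148e-7 - 1.5693e-11*I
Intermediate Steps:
d = -1781016
1/(R(-138, -2340) + d) = 1/(√(-2340 - 138) - 1781016) = 1/(√(-2478) - 1781016) = 1/(I*√2478 - 1781016) = 1/(-1781016 + I*√2478)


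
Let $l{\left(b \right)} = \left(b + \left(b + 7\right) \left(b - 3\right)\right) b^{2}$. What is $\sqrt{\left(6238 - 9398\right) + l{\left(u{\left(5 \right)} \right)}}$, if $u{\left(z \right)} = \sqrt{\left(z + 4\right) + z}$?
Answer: $\sqrt{-3258 + 70 \sqrt{14}} \approx 54.737 i$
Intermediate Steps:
$u{\left(z \right)} = \sqrt{4 + 2 z}$ ($u{\left(z \right)} = \sqrt{\left(4 + z\right) + z} = \sqrt{4 + 2 z}$)
$l{\left(b \right)} = b^{2} \left(b + \left(-3 + b\right) \left(7 + b\right)\right)$ ($l{\left(b \right)} = \left(b + \left(7 + b\right) \left(-3 + b\right)\right) b^{2} = \left(b + \left(-3 + b\right) \left(7 + b\right)\right) b^{2} = b^{2} \left(b + \left(-3 + b\right) \left(7 + b\right)\right)$)
$\sqrt{\left(6238 - 9398\right) + l{\left(u{\left(5 \right)} \right)}} = \sqrt{\left(6238 - 9398\right) + \left(\sqrt{4 + 2 \cdot 5}\right)^{2} \left(-21 + \left(\sqrt{4 + 2 \cdot 5}\right)^{2} + 5 \sqrt{4 + 2 \cdot 5}\right)} = \sqrt{-3160 + \left(\sqrt{4 + 10}\right)^{2} \left(-21 + \left(\sqrt{4 + 10}\right)^{2} + 5 \sqrt{4 + 10}\right)} = \sqrt{-3160 + \left(\sqrt{14}\right)^{2} \left(-21 + \left(\sqrt{14}\right)^{2} + 5 \sqrt{14}\right)} = \sqrt{-3160 + 14 \left(-21 + 14 + 5 \sqrt{14}\right)} = \sqrt{-3160 + 14 \left(-7 + 5 \sqrt{14}\right)} = \sqrt{-3160 - \left(98 - 70 \sqrt{14}\right)} = \sqrt{-3258 + 70 \sqrt{14}}$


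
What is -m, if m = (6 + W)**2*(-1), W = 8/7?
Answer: 2500/49 ≈ 51.020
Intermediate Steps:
W = 8/7 (W = 8*(1/7) = 8/7 ≈ 1.1429)
m = -2500/49 (m = (6 + 8/7)**2*(-1) = (50/7)**2*(-1) = (2500/49)*(-1) = -2500/49 ≈ -51.020)
-m = -1*(-2500/49) = 2500/49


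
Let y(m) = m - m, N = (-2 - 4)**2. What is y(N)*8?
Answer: 0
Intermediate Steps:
N = 36 (N = (-6)**2 = 36)
y(m) = 0
y(N)*8 = 0*8 = 0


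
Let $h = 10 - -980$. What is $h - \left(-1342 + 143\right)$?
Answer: $2189$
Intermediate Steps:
$h = 990$ ($h = 10 + 980 = 990$)
$h - \left(-1342 + 143\right) = 990 - \left(-1342 + 143\right) = 990 - -1199 = 990 + 1199 = 2189$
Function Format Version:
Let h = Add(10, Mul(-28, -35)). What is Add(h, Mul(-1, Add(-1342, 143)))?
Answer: 2189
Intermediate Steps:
h = 990 (h = Add(10, 980) = 990)
Add(h, Mul(-1, Add(-1342, 143))) = Add(990, Mul(-1, Add(-1342, 143))) = Add(990, Mul(-1, -1199)) = Add(990, 1199) = 2189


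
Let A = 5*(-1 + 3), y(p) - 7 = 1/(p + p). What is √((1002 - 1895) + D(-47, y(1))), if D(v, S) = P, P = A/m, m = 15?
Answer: I*√8031/3 ≈ 29.872*I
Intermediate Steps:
y(p) = 7 + 1/(2*p) (y(p) = 7 + 1/(p + p) = 7 + 1/(2*p))
A = 10 (A = 5*2 = 10)
P = ⅔ (P = 10/15 = 10*(1/15) = ⅔ ≈ 0.66667)
D(v, S) = ⅔
√((1002 - 1895) + D(-47, y(1))) = √((1002 - 1895) + ⅔) = √(-893 + ⅔) = √(-2677/3) = I*√8031/3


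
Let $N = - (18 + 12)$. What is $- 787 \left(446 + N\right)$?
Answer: $-327392$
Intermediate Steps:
$N = -30$ ($N = \left(-1\right) 30 = -30$)
$- 787 \left(446 + N\right) = - 787 \left(446 - 30\right) = \left(-787\right) 416 = -327392$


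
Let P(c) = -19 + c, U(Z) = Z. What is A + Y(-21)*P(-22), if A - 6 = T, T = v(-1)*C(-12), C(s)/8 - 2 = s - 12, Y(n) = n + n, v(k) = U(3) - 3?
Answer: 1728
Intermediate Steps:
v(k) = 0 (v(k) = 3 - 3 = 0)
Y(n) = 2*n
C(s) = -80 + 8*s (C(s) = 16 + 8*(s - 12) = 16 + 8*(-12 + s) = 16 + (-96 + 8*s) = -80 + 8*s)
T = 0 (T = 0*(-80 + 8*(-12)) = 0*(-80 - 96) = 0*(-176) = 0)
A = 6 (A = 6 + 0 = 6)
A + Y(-21)*P(-22) = 6 + (2*(-21))*(-19 - 22) = 6 - 42*(-41) = 6 + 1722 = 1728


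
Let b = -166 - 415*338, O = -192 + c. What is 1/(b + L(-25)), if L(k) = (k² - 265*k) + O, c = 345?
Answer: -1/133033 ≈ -7.5169e-6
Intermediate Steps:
O = 153 (O = -192 + 345 = 153)
b = -140436 (b = -166 - 140270 = -140436)
L(k) = 153 + k² - 265*k (L(k) = (k² - 265*k) + 153 = 153 + k² - 265*k)
1/(b + L(-25)) = 1/(-140436 + (153 + (-25)² - 265*(-25))) = 1/(-140436 + (153 + 625 + 6625)) = 1/(-140436 + 7403) = 1/(-133033) = -1/133033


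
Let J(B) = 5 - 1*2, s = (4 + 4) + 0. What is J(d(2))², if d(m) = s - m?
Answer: 9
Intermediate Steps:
s = 8 (s = 8 + 0 = 8)
d(m) = 8 - m
J(B) = 3 (J(B) = 5 - 2 = 3)
J(d(2))² = 3² = 9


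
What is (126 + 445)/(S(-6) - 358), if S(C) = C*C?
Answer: -571/322 ≈ -1.7733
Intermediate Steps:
S(C) = C²
(126 + 445)/(S(-6) - 358) = (126 + 445)/((-6)² - 358) = 571/(36 - 358) = 571/(-322) = 571*(-1/322) = -571/322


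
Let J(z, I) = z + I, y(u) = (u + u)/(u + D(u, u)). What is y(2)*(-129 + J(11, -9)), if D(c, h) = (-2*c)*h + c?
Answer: 127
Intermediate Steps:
D(c, h) = c - 2*c*h (D(c, h) = -2*c*h + c = c - 2*c*h)
y(u) = 2*u/(u + u*(1 - 2*u)) (y(u) = (u + u)/(u + u*(1 - 2*u)) = (2*u)/(u + u*(1 - 2*u)) = 2*u/(u + u*(1 - 2*u)))
J(z, I) = I + z
y(2)*(-129 + J(11, -9)) = (-1/(-1 + 2))*(-129 + (-9 + 11)) = (-1/1)*(-129 + 2) = -1*1*(-127) = -1*(-127) = 127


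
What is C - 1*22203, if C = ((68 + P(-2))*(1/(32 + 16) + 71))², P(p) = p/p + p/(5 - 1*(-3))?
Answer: 878040884233/36864 ≈ 2.3818e+7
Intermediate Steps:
P(p) = 1 + p/8 (P(p) = 1 + p/(5 + 3) = 1 + p/8)
C = 878859375625/36864 (C = ((68 + (1 + (⅛)*(-2)))*(1/(32 + 16) + 71))² = ((68 + (1 - ¼))*(1/48 + 71))² = ((68 + ¾)*(1/48 + 71))² = ((275/4)*(3409/48))² = (937475/192)² = 878859375625/36864 ≈ 2.3841e+7)
C - 1*22203 = 878859375625/36864 - 1*22203 = 878859375625/36864 - 22203 = 878040884233/36864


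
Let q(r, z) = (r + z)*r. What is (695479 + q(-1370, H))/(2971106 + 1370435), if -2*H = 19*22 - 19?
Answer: 2845694/4341541 ≈ 0.65546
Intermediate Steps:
H = -399/2 (H = -(19*22 - 19)/2 = -(418 - 19)/2 = -½*399 = -399/2 ≈ -199.50)
q(r, z) = r*(r + z)
(695479 + q(-1370, H))/(2971106 + 1370435) = (695479 - 1370*(-1370 - 399/2))/(2971106 + 1370435) = (695479 - 1370*(-3139/2))/4341541 = (695479 + 2150215)*(1/4341541) = 2845694*(1/4341541) = 2845694/4341541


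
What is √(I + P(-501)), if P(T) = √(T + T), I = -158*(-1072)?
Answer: √(169376 + I*√1002) ≈ 411.55 + 0.038*I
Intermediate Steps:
I = 169376
P(T) = √2*√T (P(T) = √(2*T) = √2*√T)
√(I + P(-501)) = √(169376 + √2*√(-501)) = √(169376 + √2*(I*√501)) = √(169376 + I*√1002)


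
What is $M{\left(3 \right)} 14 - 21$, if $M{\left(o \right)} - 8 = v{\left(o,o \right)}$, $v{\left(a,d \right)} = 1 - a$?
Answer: $63$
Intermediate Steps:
$M{\left(o \right)} = 9 - o$ ($M{\left(o \right)} = 8 - \left(-1 + o\right) = 9 - o$)
$M{\left(3 \right)} 14 - 21 = \left(9 - 3\right) 14 - 21 = 6 \cdot 14 - 21 = 84 - 21 = 63$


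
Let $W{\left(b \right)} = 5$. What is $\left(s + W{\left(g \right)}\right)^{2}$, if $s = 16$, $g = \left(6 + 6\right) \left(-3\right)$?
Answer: $441$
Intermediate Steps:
$g = -36$ ($g = 12 \left(-3\right) = -36$)
$\left(s + W{\left(g \right)}\right)^{2} = \left(16 + 5\right)^{2} = 21^{2} = 441$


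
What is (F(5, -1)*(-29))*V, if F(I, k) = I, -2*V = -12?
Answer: -870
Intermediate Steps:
V = 6 (V = -1/2*(-12) = 6)
(F(5, -1)*(-29))*V = (5*(-29))*6 = -145*6 = -870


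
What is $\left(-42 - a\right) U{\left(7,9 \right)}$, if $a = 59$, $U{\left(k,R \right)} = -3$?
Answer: $303$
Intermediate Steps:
$\left(-42 - a\right) U{\left(7,9 \right)} = \left(-42 - 59\right) \left(-3\right) = \left(-101\right) \left(-3\right) = 303$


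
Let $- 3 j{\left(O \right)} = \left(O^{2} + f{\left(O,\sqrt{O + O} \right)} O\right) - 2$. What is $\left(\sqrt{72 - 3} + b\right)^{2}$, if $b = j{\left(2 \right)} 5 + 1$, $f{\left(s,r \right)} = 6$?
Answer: $\frac{5110}{9} - \frac{134 \sqrt{69}}{3} \approx 196.75$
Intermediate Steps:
$j{\left(O \right)} = \frac{2}{3} - 2 O - \frac{O^{2}}{3}$ ($j{\left(O \right)} = - \frac{\left(O^{2} + 6 O\right) - 2}{3} = - \frac{-2 + O^{2} + 6 O}{3} = \frac{2}{3} - 2 O - \frac{O^{2}}{3}$)
$b = - \frac{67}{3}$ ($b = \left(\frac{2}{3} - 4 - \frac{2^{2}}{3}\right) 5 + 1 = \left(\frac{2}{3} - 4 - \frac{4}{3}\right) 5 + 1 = \left(- \frac{14}{3}\right) 5 + 1 = - \frac{70}{3} + 1 = - \frac{67}{3} \approx -22.333$)
$\left(\sqrt{72 - 3} + b\right)^{2} = \left(\sqrt{72 - 3} - \frac{67}{3}\right)^{2} = \left(\sqrt{69} - \frac{67}{3}\right)^{2} = \left(- \frac{67}{3} + \sqrt{69}\right)^{2}$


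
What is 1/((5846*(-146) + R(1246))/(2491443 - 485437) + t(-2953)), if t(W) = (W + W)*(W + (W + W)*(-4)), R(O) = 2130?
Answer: -1003003/122449541452471 ≈ -8.1912e-9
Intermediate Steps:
t(W) = -14*W**2 (t(W) = (2*W)*(W + (2*W)*(-4)) = (2*W)*(W - 8*W) = (2*W)*(-7*W) = -14*W**2)
1/((5846*(-146) + R(1246))/(2491443 - 485437) + t(-2953)) = 1/((5846*(-146) + 2130)/(2491443 - 485437) - 14*(-2953)**2) = 1/((-853516 + 2130)/2006006 - 14*8720209) = 1/(-851386*1/2006006 - 122082926) = 1/(-425693/1003003 - 122082926) = 1/(-122449541452471/1003003) = -1003003/122449541452471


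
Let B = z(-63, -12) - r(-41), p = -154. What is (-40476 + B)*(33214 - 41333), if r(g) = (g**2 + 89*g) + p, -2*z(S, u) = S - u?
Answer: 622378183/2 ≈ 3.1119e+8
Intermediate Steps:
z(S, u) = u/2 - S/2 (z(S, u) = -(S - u)/2 = u/2 - S/2)
r(g) = -154 + g**2 + 89*g (r(g) = (g**2 + 89*g) - 154 = -154 + g**2 + 89*g)
B = 4295/2 (B = ((1/2)*(-12) - 1/2*(-63)) - (-154 + (-41)**2 + 89*(-41)) = (-6 + 63/2) - (-154 + 1681 - 3649) = 51/2 - 1*(-2122) = 51/2 + 2122 = 4295/2 ≈ 2147.5)
(-40476 + B)*(33214 - 41333) = (-40476 + 4295/2)*(33214 - 41333) = -76657/2*(-8119) = 622378183/2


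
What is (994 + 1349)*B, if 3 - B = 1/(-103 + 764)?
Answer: 4643826/661 ≈ 7025.5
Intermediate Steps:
B = 1982/661 (B = 3 - 1/(-103 + 764) = 3 - 1/661 = 1982/661 ≈ 2.9985)
(994 + 1349)*B = (994 + 1349)*(1982/661) = 2343*(1982/661) = 4643826/661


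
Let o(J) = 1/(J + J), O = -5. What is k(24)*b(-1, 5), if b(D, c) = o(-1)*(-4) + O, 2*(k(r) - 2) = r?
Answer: -42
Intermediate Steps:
k(r) = 2 + r/2
o(J) = 1/(2*J)
b(D, c) = -3 (b(D, c) = ((½)/(-1))*(-4) - 5 = ((½)*(-1))*(-4) - 5 = -½*(-4) - 5 = 2 - 5 = -3)
k(24)*b(-1, 5) = (2 + (½)*24)*(-3) = (2 + 12)*(-3) = 14*(-3) = -42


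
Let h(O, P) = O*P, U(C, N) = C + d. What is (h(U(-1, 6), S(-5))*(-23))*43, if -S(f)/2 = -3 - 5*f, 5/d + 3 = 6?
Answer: 87032/3 ≈ 29011.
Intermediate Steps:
d = 5/3 (d = 5/(-3 + 6) = 5/3 ≈ 1.6667)
U(C, N) = 5/3 + C (U(C, N) = C + 5/3 = 5/3 + C)
S(f) = 6 + 10*f (S(f) = -2*(-3 - 5*f) = 6 + 10*f)
(h(U(-1, 6), S(-5))*(-23))*43 = (((5/3 - 1)*(6 + 10*(-5)))*(-23))*43 = ((2*(6 - 50)/3)*(-23))*43 = (((⅔)*(-44))*(-23))*43 = -88/3*(-23)*43 = (2024/3)*43 = 87032/3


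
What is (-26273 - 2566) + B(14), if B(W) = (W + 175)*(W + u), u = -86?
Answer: -42447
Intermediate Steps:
B(W) = (-86 + W)*(175 + W) (B(W) = (W + 175)*(W - 86) = (175 + W)*(-86 + W) = (-86 + W)*(175 + W))
(-26273 - 2566) + B(14) = (-26273 - 2566) + (-15050 + 14² + 89*14) = -28839 + (-15050 + 196 + 1246) = -28839 - 13608 = -42447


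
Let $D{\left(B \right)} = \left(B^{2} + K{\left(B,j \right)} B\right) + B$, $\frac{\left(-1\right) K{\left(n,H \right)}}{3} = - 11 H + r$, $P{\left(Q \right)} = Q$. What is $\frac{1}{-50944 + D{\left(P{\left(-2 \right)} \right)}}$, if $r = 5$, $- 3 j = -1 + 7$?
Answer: $- \frac{1}{50780} \approx -1.9693 \cdot 10^{-5}$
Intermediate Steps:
$j = -2$ ($j = - \frac{-1 + 7}{3} = \left(- \frac{1}{3}\right) 6 = -2$)
$K{\left(n,H \right)} = -15 + 33 H$ ($K{\left(n,H \right)} = - 3 \left(- 11 H + 5\right) = - 3 \left(5 - 11 H\right) = -15 + 33 H$)
$D{\left(B \right)} = B^{2} - 80 B$ ($D{\left(B \right)} = \left(B^{2} + \left(-15 + 33 \left(-2\right)\right) B\right) + B = \left(B^{2} + \left(-15 - 66\right) B\right) + B = \left(B^{2} - 81 B\right) + B = B^{2} - 80 B$)
$\frac{1}{-50944 + D{\left(P{\left(-2 \right)} \right)}} = \frac{1}{-50944 - 2 \left(-80 - 2\right)} = \frac{1}{-50944 - -164} = \frac{1}{-50944 + 164} = \frac{1}{-50780} = - \frac{1}{50780}$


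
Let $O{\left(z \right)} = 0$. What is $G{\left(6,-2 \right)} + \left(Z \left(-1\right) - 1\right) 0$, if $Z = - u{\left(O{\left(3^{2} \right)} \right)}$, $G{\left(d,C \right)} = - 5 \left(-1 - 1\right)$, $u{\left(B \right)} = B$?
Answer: $10$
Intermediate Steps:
$G{\left(d,C \right)} = 10$ ($G{\left(d,C \right)} = \left(-5\right) \left(-2\right) = 10$)
$Z = 0$ ($Z = \left(-1\right) 0 = 0$)
$G{\left(6,-2 \right)} + \left(Z \left(-1\right) - 1\right) 0 = 10 + \left(0 \left(-1\right) - 1\right) 0 = 10 + \left(0 - 1\right) 0 = 10 - 0 = 10 + 0 = 10$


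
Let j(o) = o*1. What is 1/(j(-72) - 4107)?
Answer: -1/4179 ≈ -0.00023929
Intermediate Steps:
j(o) = o
1/(j(-72) - 4107) = 1/(-72 - 4107) = 1/(-4179) = -1/4179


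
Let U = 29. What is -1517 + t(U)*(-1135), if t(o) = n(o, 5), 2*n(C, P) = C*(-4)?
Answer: 64313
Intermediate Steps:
n(C, P) = -2*C (n(C, P) = (C*(-4))/2 = (-4*C)/2 = -2*C)
t(o) = -2*o
-1517 + t(U)*(-1135) = -1517 - 2*29*(-1135) = -1517 - 58*(-1135) = -1517 + 65830 = 64313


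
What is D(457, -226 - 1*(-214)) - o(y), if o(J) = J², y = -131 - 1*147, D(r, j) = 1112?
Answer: -76172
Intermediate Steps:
y = -278 (y = -131 - 147 = -278)
D(457, -226 - 1*(-214)) - o(y) = 1112 - 1*(-278)² = 1112 - 1*77284 = 1112 - 77284 = -76172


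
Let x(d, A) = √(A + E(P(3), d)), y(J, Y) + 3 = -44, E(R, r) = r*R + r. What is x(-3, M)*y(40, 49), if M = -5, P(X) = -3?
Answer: -47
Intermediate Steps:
E(R, r) = r + R*r (E(R, r) = R*r + r = r + R*r)
y(J, Y) = -47 (y(J, Y) = -3 - 44 = -47)
x(d, A) = √(A - 2*d) (x(d, A) = √(A + d*(1 - 3)) = √(A + d*(-2)) = √(A - 2*d))
x(-3, M)*y(40, 49) = √(-5 - 2*(-3))*(-47) = √(-5 + 6)*(-47) = √1*(-47) = 1*(-47) = -47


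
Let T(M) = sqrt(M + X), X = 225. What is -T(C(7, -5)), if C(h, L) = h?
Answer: -2*sqrt(58) ≈ -15.232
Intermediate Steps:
T(M) = sqrt(225 + M) (T(M) = sqrt(M + 225) = sqrt(225 + M))
-T(C(7, -5)) = -sqrt(225 + 7) = -sqrt(232) = -2*sqrt(58)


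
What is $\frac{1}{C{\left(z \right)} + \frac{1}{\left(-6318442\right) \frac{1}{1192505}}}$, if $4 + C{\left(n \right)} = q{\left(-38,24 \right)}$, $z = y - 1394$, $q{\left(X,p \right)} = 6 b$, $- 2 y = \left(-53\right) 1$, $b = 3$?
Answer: $\frac{6318442}{87265683} \approx 0.072405$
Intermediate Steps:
$y = \frac{53}{2}$ ($y = - \frac{\left(-53\right) 1}{2} = \left(- \frac{1}{2}\right) \left(-53\right) = \frac{53}{2} \approx 26.5$)
$q{\left(X,p \right)} = 18$ ($q{\left(X,p \right)} = 6 \cdot 3 = 18$)
$z = - \frac{2735}{2}$ ($z = \frac{53}{2} - 1394 = - \frac{2735}{2} \approx -1367.5$)
$C{\left(n \right)} = 14$ ($C{\left(n \right)} = -4 + 18 = 14$)
$\frac{1}{C{\left(z \right)} + \frac{1}{\left(-6318442\right) \frac{1}{1192505}}} = \frac{1}{14 + \frac{1}{\left(-6318442\right) \frac{1}{1192505}}} = \frac{1}{14 + \frac{1}{- \frac{6318442}{1192505}}} = \frac{1}{14 - \frac{1192505}{6318442}} = \frac{1}{\frac{87265683}{6318442}} = \frac{6318442}{87265683}$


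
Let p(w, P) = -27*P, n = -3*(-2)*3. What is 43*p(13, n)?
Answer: -20898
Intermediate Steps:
n = 18 (n = 6*3 = 18)
43*p(13, n) = 43*(-27*18) = 43*(-486) = -20898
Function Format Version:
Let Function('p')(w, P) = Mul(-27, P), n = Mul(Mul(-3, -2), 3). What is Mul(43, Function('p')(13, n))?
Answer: -20898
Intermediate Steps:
n = 18 (n = Mul(6, 3) = 18)
Mul(43, Function('p')(13, n)) = Mul(43, Mul(-27, 18)) = Mul(43, -486) = -20898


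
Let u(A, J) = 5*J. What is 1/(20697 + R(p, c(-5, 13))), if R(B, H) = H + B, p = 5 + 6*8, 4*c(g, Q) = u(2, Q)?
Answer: 4/83065 ≈ 4.8155e-5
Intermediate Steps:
c(g, Q) = 5*Q/4 (c(g, Q) = (5*Q)/4 = 5*Q/4)
p = 53 (p = 5 + 48 = 53)
R(B, H) = B + H
1/(20697 + R(p, c(-5, 13))) = 1/(20697 + (53 + (5/4)*13)) = 1/(20697 + (53 + 65/4)) = 1/(20697 + 277/4) = 1/(83065/4) = 4/83065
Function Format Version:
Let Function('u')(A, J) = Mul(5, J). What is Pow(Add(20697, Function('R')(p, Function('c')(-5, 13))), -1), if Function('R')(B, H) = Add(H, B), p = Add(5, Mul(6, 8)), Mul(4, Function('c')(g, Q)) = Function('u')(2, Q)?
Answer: Rational(4, 83065) ≈ 4.8155e-5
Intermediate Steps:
Function('c')(g, Q) = Mul(Rational(5, 4), Q) (Function('c')(g, Q) = Mul(Rational(1, 4), Mul(5, Q)) = Mul(Rational(5, 4), Q))
p = 53 (p = Add(5, 48) = 53)
Function('R')(B, H) = Add(B, H)
Pow(Add(20697, Function('R')(p, Function('c')(-5, 13))), -1) = Pow(Add(20697, Add(53, Mul(Rational(5, 4), 13))), -1) = Pow(Add(20697, Add(53, Rational(65, 4))), -1) = Pow(Add(20697, Rational(277, 4)), -1) = Pow(Rational(83065, 4), -1) = Rational(4, 83065)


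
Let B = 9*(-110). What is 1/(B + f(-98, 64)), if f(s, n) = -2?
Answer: -1/992 ≈ -0.0010081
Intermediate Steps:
B = -990
1/(B + f(-98, 64)) = 1/(-990 - 2) = 1/(-992) = -1/992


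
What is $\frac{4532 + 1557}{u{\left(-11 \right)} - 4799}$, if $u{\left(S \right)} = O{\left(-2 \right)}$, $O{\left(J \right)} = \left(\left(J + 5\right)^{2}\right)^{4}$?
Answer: $\frac{6089}{1762} \approx 3.4557$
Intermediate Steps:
$O{\left(J \right)} = \left(5 + J\right)^{8}$ ($O{\left(J \right)} = \left(\left(5 + J\right)^{2}\right)^{4} = \left(5 + J\right)^{8}$)
$u{\left(S \right)} = 6561$ ($u{\left(S \right)} = \left(5 - 2\right)^{8} = 3^{8} = 6561$)
$\frac{4532 + 1557}{u{\left(-11 \right)} - 4799} = \frac{4532 + 1557}{6561 - 4799} = \frac{6089}{1762}$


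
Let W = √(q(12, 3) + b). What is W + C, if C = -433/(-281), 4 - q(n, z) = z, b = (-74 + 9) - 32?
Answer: 433/281 + 4*I*√6 ≈ 1.5409 + 9.798*I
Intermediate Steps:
b = -97 (b = -65 - 32 = -97)
q(n, z) = 4 - z
W = 4*I*√6 (W = √((4 - 1*3) - 97) = √((4 - 3) - 97) = √(1 - 97) = √(-96) = 4*I*√6 ≈ 9.798*I)
C = 433/281 (C = -433*(-1/281) = 433/281 ≈ 1.5409)
W + C = 4*I*√6 + 433/281 = 433/281 + 4*I*√6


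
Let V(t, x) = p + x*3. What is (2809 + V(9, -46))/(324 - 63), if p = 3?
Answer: 2674/261 ≈ 10.245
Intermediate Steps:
V(t, x) = 3 + 3*x (V(t, x) = 3 + x*3 = 3 + 3*x)
(2809 + V(9, -46))/(324 - 63) = (2809 + (3 + 3*(-46)))/(324 - 63) = (2809 + (3 - 138))/261 = (2809 - 135)*(1/261) = 2674*(1/261) = 2674/261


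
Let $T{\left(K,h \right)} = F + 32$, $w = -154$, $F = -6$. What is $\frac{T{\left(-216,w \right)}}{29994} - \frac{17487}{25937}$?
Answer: $- \frac{261915358}{388977189} \approx -0.67334$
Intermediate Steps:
$T{\left(K,h \right)} = 26$ ($T{\left(K,h \right)} = -6 + 32 = 26$)
$\frac{T{\left(-216,w \right)}}{29994} - \frac{17487}{25937} = \frac{26}{29994} - \frac{17487}{25937} = 26 \cdot \frac{1}{29994} - \frac{17487}{25937} = \frac{13}{14997} - \frac{17487}{25937} = - \frac{261915358}{388977189}$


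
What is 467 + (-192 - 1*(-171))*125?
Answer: -2158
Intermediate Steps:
467 + (-192 - 1*(-171))*125 = 467 + (-192 + 171)*125 = 467 - 21*125 = 467 - 2625 = -2158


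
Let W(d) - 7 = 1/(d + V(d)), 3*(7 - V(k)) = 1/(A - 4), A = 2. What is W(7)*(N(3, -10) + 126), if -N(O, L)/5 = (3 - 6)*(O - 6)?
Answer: 48681/85 ≈ 572.72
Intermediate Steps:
V(k) = 43/6 (V(k) = 7 - 1/(3*(2 - 4)) = 7 - ⅓/(-2) = 7 - ⅓*(-½) = 7 + ⅙ = 43/6)
N(O, L) = -90 + 15*O (N(O, L) = -5*(3 - 6)*(O - 6) = -(-15)*(-6 + O) = -5*(18 - 3*O) = -90 + 15*O)
W(d) = 7 + 1/(43/6 + d) (W(d) = 7 + 1/(d + 43/6) = 7 + 1/(43/6 + d))
W(7)*(N(3, -10) + 126) = ((307 + 42*7)/(43 + 6*7))*((-90 + 15*3) + 126) = ((307 + 294)/(43 + 42))*((-90 + 45) + 126) = (601/85)*(-45 + 126) = ((1/85)*601)*81 = (601/85)*81 = 48681/85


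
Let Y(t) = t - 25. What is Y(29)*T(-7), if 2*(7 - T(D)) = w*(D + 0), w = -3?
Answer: -14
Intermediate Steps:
Y(t) = -25 + t
T(D) = 7 + 3*D/2 (T(D) = 7 - (-3)*(D + 0)/2 = 7 - (-3)*D/2 = 7 + 3*D/2)
Y(29)*T(-7) = (-25 + 29)*(7 + (3/2)*(-7)) = 4*(7 - 21/2) = 4*(-7/2) = -14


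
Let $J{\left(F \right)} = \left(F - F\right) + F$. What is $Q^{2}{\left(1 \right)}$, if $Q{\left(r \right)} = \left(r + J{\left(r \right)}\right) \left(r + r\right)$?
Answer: $16$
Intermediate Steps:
$J{\left(F \right)} = F$ ($J{\left(F \right)} = 0 + F = F$)
$Q{\left(r \right)} = 4 r^{2}$ ($Q{\left(r \right)} = \left(r + r\right) \left(r + r\right) = 2 r 2 r = 4 r^{2}$)
$Q^{2}{\left(1 \right)} = \left(4 \cdot 1^{2}\right)^{2} = \left(4 \cdot 1\right)^{2} = 4^{2} = 16$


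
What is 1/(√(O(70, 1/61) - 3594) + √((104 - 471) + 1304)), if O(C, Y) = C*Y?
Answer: 61/(61*√937 + 2*I*√3342251) ≈ 0.0067575 - 0.013232*I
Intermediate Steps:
1/(√(O(70, 1/61) - 3594) + √((104 - 471) + 1304)) = 1/(√(70/61 - 3594) + √((104 - 471) + 1304)) = 1/(√(70*(1/61) - 3594) + √(-367 + 1304)) = 1/(√(70/61 - 3594) + √937) = 1/(√(-219164/61) + √937) = 1/(2*I*√3342251/61 + √937) = 1/(√937 + 2*I*√3342251/61)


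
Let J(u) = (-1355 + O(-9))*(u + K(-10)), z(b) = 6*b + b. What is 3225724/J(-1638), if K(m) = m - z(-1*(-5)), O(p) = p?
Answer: 806431/573903 ≈ 1.4052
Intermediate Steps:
z(b) = 7*b
K(m) = -35 + m (K(m) = m - 7*(-1*(-5)) = m - 7*5 = m - 1*35 = m - 35 = -35 + m)
J(u) = 61380 - 1364*u (J(u) = (-1355 - 9)*(u + (-35 - 10)) = -1364*(u - 45) = -1364*(-45 + u) = 61380 - 1364*u)
3225724/J(-1638) = 3225724/(61380 - 1364*(-1638)) = 3225724/(61380 + 2234232) = 3225724/2295612 = 3225724*(1/2295612) = 806431/573903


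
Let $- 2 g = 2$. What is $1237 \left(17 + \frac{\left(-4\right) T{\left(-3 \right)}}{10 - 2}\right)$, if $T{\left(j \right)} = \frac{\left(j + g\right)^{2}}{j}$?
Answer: $\frac{72983}{3} \approx 24328.0$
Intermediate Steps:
$g = -1$ ($g = \left(- \frac{1}{2}\right) 2 = -1$)
$T{\left(j \right)} = \frac{\left(-1 + j\right)^{2}}{j}$ ($T{\left(j \right)} = \frac{\left(j - 1\right)^{2}}{j} = \frac{\left(-1 + j\right)^{2}}{j}$)
$1237 \left(17 + \frac{\left(-4\right) T{\left(-3 \right)}}{10 - 2}\right) = 1237 \left(17 + \frac{\left(-4\right) \frac{\left(-1 - 3\right)^{2}}{-3}}{10 - 2}\right) = 1237 \left(17 + \frac{\left(-4\right) \left(- \frac{\left(-4\right)^{2}}{3}\right)}{8}\right) = 1237 \left(17 + - 4 \left(\left(- \frac{1}{3}\right) 16\right) \frac{1}{8}\right) = 1237 \left(17 + \left(-4\right) \left(- \frac{16}{3}\right) \frac{1}{8}\right) = 1237 \left(17 + \frac{64}{3} \cdot \frac{1}{8}\right) = 1237 \left(17 + \frac{8}{3}\right) = 1237 \cdot \frac{59}{3} = \frac{72983}{3}$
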